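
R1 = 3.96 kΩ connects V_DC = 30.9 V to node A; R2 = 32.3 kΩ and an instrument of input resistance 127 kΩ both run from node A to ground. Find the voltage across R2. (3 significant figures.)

First combine the lower leg with the load: R2 ‖ R_L = 25.75 kΩ.
Now apply the divider: V_out = 30.9 × 0.8667 = 26.78 V.

V_out ≈ 26.8 V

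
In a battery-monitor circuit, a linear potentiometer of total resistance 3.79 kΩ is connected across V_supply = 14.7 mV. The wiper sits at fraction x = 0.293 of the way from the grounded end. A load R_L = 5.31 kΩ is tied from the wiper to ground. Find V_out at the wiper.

V_out ≈ 3.75 mV

Lower segment x·R_p = 1.110 kΩ; upper segment (1−x)·R_p = 2.680 kΩ.
R_L loads the lower segment: effective lower R = 0.9184 kΩ.
V_out = 14.7 × 0.9184/(2.680 + 0.9184) = 3.752 mV.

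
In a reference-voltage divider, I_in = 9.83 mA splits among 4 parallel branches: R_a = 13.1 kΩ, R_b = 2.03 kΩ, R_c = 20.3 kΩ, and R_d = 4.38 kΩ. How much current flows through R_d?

I ≈ 2.65 mA

Total conductance ΣG = 1/13.1 + 1/2.03 + 1/20.3 + 1/4.38 = 0.8465 (units of 1/kΩ).
By the current-divider rule, I = I_in · G_k/ΣG = 9.83 × 0.2697 = 2.651 mA.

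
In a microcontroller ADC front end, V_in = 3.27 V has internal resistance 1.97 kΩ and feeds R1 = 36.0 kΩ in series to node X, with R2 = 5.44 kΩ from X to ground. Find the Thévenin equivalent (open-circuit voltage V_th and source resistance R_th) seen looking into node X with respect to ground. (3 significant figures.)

R1' = 1.97 + 36.0 = 37.97 kΩ (source resistance + R1).
V_th is the unloaded tap voltage: V_in · R2/(R1'+R2) = 3.27 × 0.1253 = 0.4098 V.
With V_in suppressed (replaced by a short), R_th = R1' ‖ R2 = (37.97 × 5.44)/(37.97 + 5.44) = 4.758 kΩ.

V_th ≈ 0.410 V, R_th ≈ 4.76 kΩ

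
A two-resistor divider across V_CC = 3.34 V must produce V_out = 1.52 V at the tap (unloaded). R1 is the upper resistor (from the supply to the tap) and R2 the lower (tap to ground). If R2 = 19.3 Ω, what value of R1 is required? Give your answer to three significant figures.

The divider ratio is R2/(R1+R2) = 1.52/3.34 = 0.4551.
Rearranging, R1 = R2·(1−k)/k = 19.3 × 1.197 = 23.11 Ω.

R1 ≈ 23.1 Ω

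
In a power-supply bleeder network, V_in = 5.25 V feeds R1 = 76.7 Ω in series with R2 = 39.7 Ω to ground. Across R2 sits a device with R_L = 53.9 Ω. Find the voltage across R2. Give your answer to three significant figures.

V_out ≈ 1.21 V

The load sits in parallel with R2, giving an effective lower resistance R2' = R2·R_L/(R2+R_L) = 22.86 Ω.
Voltage divider with the loaded lower leg: V_out = 5.25 × 22.86/(76.7 + 22.86) = 5.25 × 0.2296 = 1.206 V.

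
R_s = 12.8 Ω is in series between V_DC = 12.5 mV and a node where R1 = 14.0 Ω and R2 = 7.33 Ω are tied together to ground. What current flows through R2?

Parallel bank: R_p = 1/(1/14.0 + 1/7.33) = 4.811 Ω.
V_A by voltage divider: V_A = 12.5 × 4.811/(12.8 + 4.811) = 3.415 mV.
Branch current I = V_A/R2 = 3.415/7.33 = 0.4659 mA.

I ≈ 0.466 mA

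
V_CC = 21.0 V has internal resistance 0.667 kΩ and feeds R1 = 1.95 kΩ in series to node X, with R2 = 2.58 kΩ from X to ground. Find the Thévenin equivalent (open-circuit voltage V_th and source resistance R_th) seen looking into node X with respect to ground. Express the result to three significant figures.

V_th ≈ 10.4 V, R_th ≈ 1.30 kΩ

R1' = 0.667 + 1.95 = 2.617 kΩ (source resistance + R1).
V_th is the unloaded tap voltage: V_CC · R2/(R1'+R2) = 21.0 × 0.4964 = 10.43 V.
Zeroing V_CC shorts the top of R1' to ground, so R_th = R1' ‖ R2 = 1.299 kΩ.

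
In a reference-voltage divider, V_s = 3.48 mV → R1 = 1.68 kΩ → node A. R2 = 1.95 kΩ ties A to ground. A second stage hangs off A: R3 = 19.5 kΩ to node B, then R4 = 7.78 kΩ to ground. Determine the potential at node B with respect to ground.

V_B ≈ 0.516 mV

The second stage (R3 + R4 = 27.28 kΩ) loads node A in parallel with R2.
Effective lower resistance at A: R2 ‖ 27.28 = 1.820 kΩ.
First divider: V_A = V_s · 1.820/(1.68 + 1.820) = 1.810 mV.
Then the unloaded second divider: V_B = V_A × R4/(R3+R4) = 1.810 × 0.2852 = 0.5161 mV.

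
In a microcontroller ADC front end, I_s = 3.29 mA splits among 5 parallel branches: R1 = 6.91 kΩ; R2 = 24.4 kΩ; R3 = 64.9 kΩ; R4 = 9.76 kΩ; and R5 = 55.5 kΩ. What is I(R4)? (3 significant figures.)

I ≈ 1.05 mA

Conductances: ΣG = 1/6.91 + 1/24.4 + 1/64.9 + 1/9.76 + 1/55.5 = 0.3216 (1/kΩ).
Current divider: I(R4) = I_s · G_k/ΣG = 3.29 × (0.1025/0.3216) = 3.29 × 0.3186 = 1.048 mA.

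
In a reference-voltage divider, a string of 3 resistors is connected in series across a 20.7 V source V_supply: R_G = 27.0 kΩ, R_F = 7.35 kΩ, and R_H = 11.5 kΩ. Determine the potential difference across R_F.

Total series resistance ΣR = 27.0 + 7.35 + 11.5 = 45.85 kΩ.
By the voltage-divider rule, V = 20.7 × 7.350/45.85 = 3.318 V.

V ≈ 3.32 V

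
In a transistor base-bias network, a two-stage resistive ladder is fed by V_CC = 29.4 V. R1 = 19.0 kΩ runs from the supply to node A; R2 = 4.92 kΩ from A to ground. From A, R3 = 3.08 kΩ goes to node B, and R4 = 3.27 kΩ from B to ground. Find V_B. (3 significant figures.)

V_B ≈ 1.93 V

Looking into the second stage from A: R3 + R4 = 6.350 kΩ appears in parallel with R2.
Effective lower resistance at A: R2 ‖ 6.350 = 2.772 kΩ.
V_A = 29.4 × 2.772/(19.0 + 2.772) = 3.743 V.
V_B = V_A × 0.5150 = 1.928 V.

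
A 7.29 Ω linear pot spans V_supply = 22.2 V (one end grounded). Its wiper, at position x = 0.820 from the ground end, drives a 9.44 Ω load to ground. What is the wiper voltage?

V_out ≈ 16.3 V

Lower segment x·R_p = 5.978 Ω; upper segment (1−x)·R_p = 1.312 Ω.
R_L loads the lower segment: effective lower R = 3.660 Ω.
V_out = 22.2 × 3.660/(1.312 + 3.660) = 16.34 V.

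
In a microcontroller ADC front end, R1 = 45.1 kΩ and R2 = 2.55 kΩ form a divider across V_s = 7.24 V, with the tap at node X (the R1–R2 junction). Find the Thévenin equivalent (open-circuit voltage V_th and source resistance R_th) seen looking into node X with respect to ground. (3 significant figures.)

Open-circuit (no load on X): V_th = V_s · R2/(R1 + R2) = 7.24 × 2.55/(45.10 + 2.55) = 0.3875 V.
Zeroing V_s shorts the top of R1 to ground, so R_th = R1 ‖ R2 = 2.414 kΩ.

V_th ≈ 0.387 V, R_th ≈ 2.41 kΩ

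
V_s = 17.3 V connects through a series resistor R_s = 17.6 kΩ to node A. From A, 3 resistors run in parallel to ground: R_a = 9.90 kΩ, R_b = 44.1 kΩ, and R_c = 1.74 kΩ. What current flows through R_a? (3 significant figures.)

Parallel bank: R_p = 1/(1/9.90 + 1/44.1 + 1/1.74) = 1.432 kΩ.
V_A = 17.3 × 1.432/19.03 = 1.302 V.
I(R_a) = V_A / R_a = 1.302/9.90 = 0.1315 mA.

I ≈ 0.131 mA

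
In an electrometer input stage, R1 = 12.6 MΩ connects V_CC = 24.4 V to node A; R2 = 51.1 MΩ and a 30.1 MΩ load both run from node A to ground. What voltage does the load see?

V_out ≈ 14.7 V

R2 ‖ R_L = (51.1 × 30.1)/(51.1 + 30.1) = 18.94 MΩ.
Then V_out = V_CC · R2'/(R1 + R2') = 24.4 × 18.94/31.54 = 14.65 V.
(Unloaded it would be 19.6 V; the load pulls it down.)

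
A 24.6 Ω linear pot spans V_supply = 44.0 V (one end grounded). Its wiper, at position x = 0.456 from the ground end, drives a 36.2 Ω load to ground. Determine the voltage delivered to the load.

V_out ≈ 17.2 V

The pot divides into 13.38 Ω above the wiper and 11.22 Ω below.
R_L loads the lower segment: effective lower R = 8.564 Ω.
Then V_out = V_supply · 8.564/(13.38 + 8.564) = 17.17 V.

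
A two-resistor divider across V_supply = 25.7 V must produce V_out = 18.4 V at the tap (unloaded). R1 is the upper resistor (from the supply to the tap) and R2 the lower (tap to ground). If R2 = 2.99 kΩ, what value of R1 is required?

Required fraction k = V_out/V_supply = 0.7160.
Rearranging, R1 = R2·(1−k)/k = 2.99 × 0.3967 = 1.186 kΩ.

R1 ≈ 1.19 kΩ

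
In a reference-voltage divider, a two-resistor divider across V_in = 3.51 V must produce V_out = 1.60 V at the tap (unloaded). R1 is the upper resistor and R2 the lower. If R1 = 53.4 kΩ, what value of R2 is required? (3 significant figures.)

R2 ≈ 44.7 kΩ

Required fraction k = V_out/V_in = 0.4558.
R2 = R1 · 0.4558/(1 − 0.4558) = 44.73 kΩ.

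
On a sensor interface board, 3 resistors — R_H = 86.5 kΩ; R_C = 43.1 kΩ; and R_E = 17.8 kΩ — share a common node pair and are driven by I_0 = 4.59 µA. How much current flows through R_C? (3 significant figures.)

ΣG = 1/86.5 + 1/43.1 + 1/17.8 = 0.09094.
R_C takes the fraction G_k/ΣG = 0.02320/0.09094 = 0.2551, so I = 4.59 × 0.2551 = 1.171 µA.

I ≈ 1.17 µA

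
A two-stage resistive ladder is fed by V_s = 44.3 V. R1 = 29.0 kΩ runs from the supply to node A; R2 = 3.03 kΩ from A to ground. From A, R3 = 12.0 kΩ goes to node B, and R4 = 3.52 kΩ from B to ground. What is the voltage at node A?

V_A ≈ 3.56 V

The second stage (R3 + R4 = 15.52 kΩ) loads node A in parallel with R2.
R2 ‖ (R3+R4) = 2.535 kΩ.
First divider: V_A = V_s · 2.535/(29.0 + 2.535) = 3.561 V.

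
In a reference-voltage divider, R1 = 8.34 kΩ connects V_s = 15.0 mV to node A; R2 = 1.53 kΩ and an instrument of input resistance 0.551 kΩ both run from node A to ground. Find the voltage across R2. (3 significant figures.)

The load sits in parallel with R2, giving an effective lower resistance R2' = R2·R_L/(R2+R_L) = 0.4051 kΩ.
Now apply the divider: V_out = 15.0 × 0.04632 = 0.6949 mV.
(Unloaded it would be 2.33 mV; the load pulls it down.)

V_out ≈ 0.695 mV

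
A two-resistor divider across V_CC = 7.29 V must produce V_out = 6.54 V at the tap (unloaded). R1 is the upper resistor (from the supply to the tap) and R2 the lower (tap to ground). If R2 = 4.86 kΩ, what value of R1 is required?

R1 ≈ 0.557 kΩ

Required fraction k = V_out/V_CC = 0.8971.
R1 = R2·(1/k − 1) = 4.86 × 0.1147 = 0.5573 kΩ.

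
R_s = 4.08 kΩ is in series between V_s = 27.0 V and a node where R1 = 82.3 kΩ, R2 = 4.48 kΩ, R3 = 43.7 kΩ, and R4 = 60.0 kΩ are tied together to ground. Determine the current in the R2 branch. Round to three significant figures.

Combine the parallel branches: R_p = (1/82.3 + 1/4.48 + 1/43.7 + 1/60.0)⁻¹ = 3.637 kΩ.
V_A = 27.0 × 3.637/7.717 = 12.73 V.
Branch current I = V_A/R2 = 12.73/4.48 = 2.841 mA.

I ≈ 2.84 mA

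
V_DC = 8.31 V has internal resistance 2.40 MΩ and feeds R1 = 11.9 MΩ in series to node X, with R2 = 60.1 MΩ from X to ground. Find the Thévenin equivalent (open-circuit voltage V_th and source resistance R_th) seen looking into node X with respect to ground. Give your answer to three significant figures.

R1' = 2.40 + 11.9 = 14.30 MΩ (source resistance + R1).
V_th is the unloaded tap voltage: V_DC · R2/(R1'+R2) = 8.31 × 0.8078 = 6.713 V.
With V_DC suppressed (replaced by a short), R_th = R1' ‖ R2 = (14.30 × 60.1)/(14.30 + 60.1) = 11.55 MΩ.

V_th ≈ 6.71 V, R_th ≈ 11.6 MΩ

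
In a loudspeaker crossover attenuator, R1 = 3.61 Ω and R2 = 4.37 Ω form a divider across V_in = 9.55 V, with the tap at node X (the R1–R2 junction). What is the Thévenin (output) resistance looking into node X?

With V_in suppressed (replaced by a short), R_th = R1 ‖ R2 = (3.610 × 4.37)/(3.610 + 4.37) = 1.977 Ω.

R_th ≈ 1.98 Ω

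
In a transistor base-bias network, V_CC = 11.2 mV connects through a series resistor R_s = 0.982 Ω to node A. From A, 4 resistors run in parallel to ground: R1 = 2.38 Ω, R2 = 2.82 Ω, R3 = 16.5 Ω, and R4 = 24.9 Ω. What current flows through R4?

Combine the parallel branches: R_p = (1/2.38 + 1/2.82 + 1/16.5 + 1/24.9)⁻¹ = 1.142 Ω.
V_A by voltage divider: V_A = 11.2 × 1.142/(0.982 + 1.142) = 6.022 mV.
Branch current I = V_A/R4 = 6.022/24.9 = 0.2419 mA.
(Check via current divider: I_total = 5.273 mA; share G_k/ΣG = 0.04587 → same result.)

I ≈ 0.242 mA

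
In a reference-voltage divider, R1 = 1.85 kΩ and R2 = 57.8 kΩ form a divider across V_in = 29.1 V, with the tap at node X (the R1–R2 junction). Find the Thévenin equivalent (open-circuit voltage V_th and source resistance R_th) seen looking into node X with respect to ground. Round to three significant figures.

V_th ≈ 28.2 V, R_th ≈ 1.79 kΩ

With X open, the divider is unloaded: V_th = 29.1 × 57.8/59.65 = 28.20 V.
With V_in suppressed (replaced by a short), R_th = R1 ‖ R2 = (1.850 × 57.8)/(1.850 + 57.8) = 1.793 kΩ.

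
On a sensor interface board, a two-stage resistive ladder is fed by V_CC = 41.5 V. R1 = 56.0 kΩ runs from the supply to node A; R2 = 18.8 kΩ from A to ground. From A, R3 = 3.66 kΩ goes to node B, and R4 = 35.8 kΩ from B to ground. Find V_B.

V_B ≈ 6.98 V

Looking into the second stage from A: R3 + R4 = 39.46 kΩ appears in parallel with R2.
R2 ‖ (R3+R4) = 12.73 kΩ.
V_A = 41.5 × 12.73/(56.0 + 12.73) = 7.688 V.
Then the unloaded second divider: V_B = V_A × R4/(R3+R4) = 7.688 × 0.9072 = 6.975 V.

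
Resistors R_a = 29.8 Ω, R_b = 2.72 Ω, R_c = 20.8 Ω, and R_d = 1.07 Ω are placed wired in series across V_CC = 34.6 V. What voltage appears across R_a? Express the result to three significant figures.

V ≈ 19.0 V

ΣR = 29.8 + 2.72 + 20.8 + 1.07 = 54.39 Ω.
By the voltage-divider rule, V = 34.6 × 29.80/54.39 = 18.96 V.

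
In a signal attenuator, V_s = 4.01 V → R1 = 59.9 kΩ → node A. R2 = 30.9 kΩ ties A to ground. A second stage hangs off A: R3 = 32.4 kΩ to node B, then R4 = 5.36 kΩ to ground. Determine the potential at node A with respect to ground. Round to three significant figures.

Looking into the second stage from A: R3 + R4 = 37.76 kΩ appears in parallel with R2.
R2 ‖ (R3+R4) = 16.99 kΩ.
So V_A = 4.01 × 0.2210 = 0.8862 V.

V_A ≈ 0.886 V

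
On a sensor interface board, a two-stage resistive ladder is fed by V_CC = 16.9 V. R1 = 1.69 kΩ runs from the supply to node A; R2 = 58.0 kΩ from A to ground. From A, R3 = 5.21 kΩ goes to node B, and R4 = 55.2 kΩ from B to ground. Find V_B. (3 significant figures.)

Looking into the second stage from A: R3 + R4 = 60.41 kΩ appears in parallel with R2.
Effective lower resistance at A: R2 ‖ 60.41 = 29.59 kΩ.
V_A = 16.9 × 29.59/(1.69 + 29.59) = 15.99 V.
Stage 2 is unloaded, so V_B = V_A · R4/(R3+R4) = 15.99 × 55.2/60.41 = 14.61 V.

V_B ≈ 14.6 V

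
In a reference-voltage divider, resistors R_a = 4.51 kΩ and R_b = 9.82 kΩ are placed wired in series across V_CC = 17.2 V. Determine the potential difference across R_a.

Series total: ΣR = 4.51 + 9.82 = 14.33 kΩ.
By the voltage-divider rule, V = 17.2 × 4.510/14.33 = 5.413 V.

V ≈ 5.41 V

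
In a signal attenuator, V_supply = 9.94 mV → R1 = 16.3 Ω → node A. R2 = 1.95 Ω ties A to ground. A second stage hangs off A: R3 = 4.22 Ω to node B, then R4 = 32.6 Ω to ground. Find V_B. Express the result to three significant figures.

V_B ≈ 0.898 mV

The second stage (R3 + R4 = 36.82 Ω) loads node A in parallel with R2.
Effective lower resistance at A: R2 ‖ 36.82 = 1.852 Ω.
So V_A = 9.94 × 0.1020 = 1.014 mV.
V_B = V_A × 0.8854 = 0.8979 mV.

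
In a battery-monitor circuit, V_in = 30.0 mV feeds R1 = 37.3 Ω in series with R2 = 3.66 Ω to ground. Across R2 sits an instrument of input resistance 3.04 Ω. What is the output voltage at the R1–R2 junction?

V_out ≈ 1.28 mV

First combine the lower leg with the load: R2 ‖ R_L = 1.661 Ω.
Now apply the divider: V_out = 30.0 × 0.04262 = 1.279 mV.
(Unloaded it would be 2.68 mV; the load pulls it down.)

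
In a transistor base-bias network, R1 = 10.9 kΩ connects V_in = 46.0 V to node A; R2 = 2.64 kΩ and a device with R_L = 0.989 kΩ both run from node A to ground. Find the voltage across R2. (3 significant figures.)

V_out ≈ 2.85 V

First combine the lower leg with the load: R2 ‖ R_L = 0.7195 kΩ.
Voltage divider with the loaded lower leg: V_out = 46.0 × 0.7195/(10.9 + 0.7195) = 46.0 × 0.06192 = 2.848 V.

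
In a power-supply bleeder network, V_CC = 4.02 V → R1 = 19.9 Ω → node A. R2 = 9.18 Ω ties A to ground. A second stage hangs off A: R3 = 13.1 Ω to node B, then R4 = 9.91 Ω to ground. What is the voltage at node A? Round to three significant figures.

Looking into the second stage from A: R3 + R4 = 23.01 Ω appears in parallel with R2.
Effective lower resistance at A: R2 ‖ 23.01 = 6.562 Ω.
First divider: V_A = V_CC · 6.562/(19.9 + 6.562) = 0.9969 V.

V_A ≈ 0.997 V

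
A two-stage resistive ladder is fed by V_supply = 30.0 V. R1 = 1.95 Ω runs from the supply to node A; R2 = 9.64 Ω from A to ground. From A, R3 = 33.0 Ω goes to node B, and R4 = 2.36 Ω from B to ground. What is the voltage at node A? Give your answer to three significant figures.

The second stage (R3 + R4 = 35.36 Ω) loads node A in parallel with R2.
Effective lower resistance at A: R2 ‖ 35.36 = 7.575 Ω.
So V_A = 30.0 × 0.7953 = 23.86 V.

V_A ≈ 23.9 V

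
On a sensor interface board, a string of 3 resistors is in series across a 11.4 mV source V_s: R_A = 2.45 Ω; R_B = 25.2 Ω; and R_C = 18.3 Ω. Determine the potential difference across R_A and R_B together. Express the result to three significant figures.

V ≈ 6.86 mV

ΣR = 2.45 + 25.2 + 18.3 = 45.95 Ω.
R_{R_A..R_B} = 2.45 + 25.2 = 27.65 Ω.
Voltage divider: V = V_s · (27.65 / 45.95) = 11.4 × 0.6017 = 6.860 mV.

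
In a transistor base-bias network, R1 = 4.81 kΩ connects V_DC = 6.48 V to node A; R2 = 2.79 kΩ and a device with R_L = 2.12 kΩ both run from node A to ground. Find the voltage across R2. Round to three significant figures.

First combine the lower leg with the load: R2 ‖ R_L = 1.205 kΩ.
Then V_out = V_DC · R2'/(R1 + R2') = 6.48 × 1.205/6.015 = 1.298 V.
(Unloaded it would be 2.38 V; the load pulls it down.)

V_out ≈ 1.30 V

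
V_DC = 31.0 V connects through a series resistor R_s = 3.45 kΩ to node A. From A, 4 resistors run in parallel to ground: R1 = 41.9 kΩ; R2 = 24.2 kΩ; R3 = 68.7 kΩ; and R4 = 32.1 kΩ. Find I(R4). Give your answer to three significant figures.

Equivalent of the parallel group: R_p = 9.017 kΩ.
V_A = 31.0 × 9.017/12.47 = 22.42 V.
I(R4) = V_A / R4 = 22.42/32.1 = 0.6985 mA.

I ≈ 0.698 mA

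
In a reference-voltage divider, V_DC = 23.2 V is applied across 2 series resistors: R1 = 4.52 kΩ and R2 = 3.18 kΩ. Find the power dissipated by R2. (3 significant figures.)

Series current I = V_DC/ΣR = 23.2/7.700 = 3.013 mA.
P(R2) = I²·R2 = (3.013)² × 3.18 = 28.87 mW.

P ≈ 28.9 mW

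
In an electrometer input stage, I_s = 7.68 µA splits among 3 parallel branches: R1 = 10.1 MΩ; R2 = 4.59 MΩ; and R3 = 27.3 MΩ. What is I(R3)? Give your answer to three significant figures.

I ≈ 0.796 µA

Total conductance ΣG = 1/10.1 + 1/4.59 + 1/27.3 = 0.3535 (units of 1/MΩ).
Current divider: I(R3) = I_s · G_k/ΣG = 7.68 × (0.03663/0.3535) = 7.68 × 0.1036 = 0.7958 µA.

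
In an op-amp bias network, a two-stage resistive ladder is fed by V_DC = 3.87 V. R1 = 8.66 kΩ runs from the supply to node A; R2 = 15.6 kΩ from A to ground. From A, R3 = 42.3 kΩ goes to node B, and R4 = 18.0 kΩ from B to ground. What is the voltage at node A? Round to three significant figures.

The second stage (R3 + R4 = 60.30 kΩ) loads node A in parallel with R2.
R2 ‖ (R3+R4) = 12.39 kΩ.
First divider: V_A = V_DC · 12.39/(8.66 + 12.39) = 2.278 V.

V_A ≈ 2.28 V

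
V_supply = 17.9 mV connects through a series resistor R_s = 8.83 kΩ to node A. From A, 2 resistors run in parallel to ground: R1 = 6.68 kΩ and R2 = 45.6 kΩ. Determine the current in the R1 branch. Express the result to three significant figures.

Parallel bank: R_p = 1/(1/6.68 + 1/45.6) = 5.826 kΩ.
V_A by voltage divider: V_A = 17.9 × 5.826/(8.83 + 5.826) = 7.116 mV.
Branch current I = V_A/R1 = 7.116/6.68 = 1.065 µA.

I ≈ 1.07 µA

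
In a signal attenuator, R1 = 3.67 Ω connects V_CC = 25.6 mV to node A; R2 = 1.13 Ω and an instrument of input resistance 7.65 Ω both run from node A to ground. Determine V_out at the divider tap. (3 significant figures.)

R2 ‖ R_L = (1.13 × 7.65)/(1.13 + 7.65) = 0.9846 Ω.
Voltage divider with the loaded lower leg: V_out = 25.6 × 0.9846/(3.67 + 0.9846) = 25.6 × 0.2115 = 5.415 mV.
(Unloaded it would be 6.03 mV; the load pulls it down.)

V_out ≈ 5.42 mV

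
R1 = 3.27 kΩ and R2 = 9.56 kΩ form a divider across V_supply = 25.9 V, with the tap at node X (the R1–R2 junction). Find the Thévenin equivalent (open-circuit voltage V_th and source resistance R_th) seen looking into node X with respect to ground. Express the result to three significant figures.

V_th ≈ 19.3 V, R_th ≈ 2.44 kΩ

With X open, the divider is unloaded: V_th = 25.9 × 9.56/12.83 = 19.30 V.
Looking into X with the source shorted: R_th = R1·R2/(R1+R2) = 3.270 × 9.56/12.83 = 2.437 kΩ.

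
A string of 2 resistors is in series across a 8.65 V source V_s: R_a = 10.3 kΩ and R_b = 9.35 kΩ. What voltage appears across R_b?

V ≈ 4.12 V

Series total: ΣR = 10.3 + 9.35 = 19.65 kΩ.
Voltage divider: V = V_s · (9.350 / 19.65) = 8.65 × 0.4758 = 4.116 V.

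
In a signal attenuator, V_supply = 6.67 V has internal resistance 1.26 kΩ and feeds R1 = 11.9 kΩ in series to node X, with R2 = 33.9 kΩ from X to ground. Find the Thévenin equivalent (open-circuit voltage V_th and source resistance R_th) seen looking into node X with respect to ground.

V_th ≈ 4.80 V, R_th ≈ 9.48 kΩ

R1' = 1.26 + 11.9 = 13.16 kΩ (source resistance + R1).
With X open, the divider is unloaded: V_th = 6.67 × 33.9/47.06 = 4.805 V.
Looking into X with the source shorted: R_th = R1'·R2/(R1'+R2) = 13.16 × 33.9/47.06 = 9.480 kΩ.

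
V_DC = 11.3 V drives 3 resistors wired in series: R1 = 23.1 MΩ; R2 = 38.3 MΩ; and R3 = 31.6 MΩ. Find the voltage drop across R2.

V ≈ 4.65 V

Series total: ΣR = 23.1 + 38.3 + 31.6 = 93.00 MΩ.
By the voltage-divider rule, V = 11.3 × 38.30/93.00 = 4.654 V.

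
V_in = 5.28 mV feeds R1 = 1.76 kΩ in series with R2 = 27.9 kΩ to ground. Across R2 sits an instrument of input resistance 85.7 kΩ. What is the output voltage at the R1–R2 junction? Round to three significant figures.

V_out ≈ 4.87 mV

R2 ‖ R_L = (27.9 × 85.7)/(27.9 + 85.7) = 21.05 kΩ.
Now apply the divider: V_out = 5.28 × 0.9228 = 4.873 mV.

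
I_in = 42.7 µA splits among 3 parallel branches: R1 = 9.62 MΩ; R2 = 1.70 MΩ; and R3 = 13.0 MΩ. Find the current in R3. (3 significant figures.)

I ≈ 4.27 µA

ΣG = 1/9.62 + 1/1.70 + 1/13.0 = 0.7691.
R3 takes the fraction G_k/ΣG = 0.07692/0.7691 = 0.1000, so I = 42.7 × 0.1000 = 4.271 µA.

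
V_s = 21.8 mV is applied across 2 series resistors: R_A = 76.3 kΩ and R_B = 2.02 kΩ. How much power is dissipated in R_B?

P ≈ 0.157 nW

The common current is I = 21.8/78.32 = 0.2783 µA.
P = I²R = 0.07748 × 2.02 = 0.1565 nW.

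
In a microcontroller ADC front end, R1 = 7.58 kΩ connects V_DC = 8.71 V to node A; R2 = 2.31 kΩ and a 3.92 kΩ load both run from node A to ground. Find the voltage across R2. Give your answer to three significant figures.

R2 ‖ R_L = (2.31 × 3.92)/(2.31 + 3.92) = 1.453 kΩ.
Then V_out = V_DC · R2'/(R1 + R2') = 8.71 × 1.453/9.033 = 1.401 V.
(Unloaded it would be 2.03 V; the load pulls it down.)

V_out ≈ 1.40 V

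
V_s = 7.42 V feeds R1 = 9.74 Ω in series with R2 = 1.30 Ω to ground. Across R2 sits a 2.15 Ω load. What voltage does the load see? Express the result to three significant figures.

V_out ≈ 0.570 V

The load sits in parallel with R2, giving an effective lower resistance R2' = R2·R_L/(R2+R_L) = 0.8101 Ω.
Then V_out = V_s · R2'/(R1 + R2') = 7.42 × 0.8101/10.55 = 0.5698 V.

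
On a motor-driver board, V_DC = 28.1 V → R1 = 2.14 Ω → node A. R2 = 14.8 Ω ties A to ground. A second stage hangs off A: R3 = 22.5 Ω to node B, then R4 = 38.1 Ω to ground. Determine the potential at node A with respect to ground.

Node A sees R2 in parallel with the series input of stage 2, R3 + R4 = 60.60 Ω.
Effective lower resistance at A: R2 ‖ 60.60 = 11.89 Ω.
First divider: V_A = V_DC · 11.89/(2.14 + 11.89) = 23.82 V.

V_A ≈ 23.8 V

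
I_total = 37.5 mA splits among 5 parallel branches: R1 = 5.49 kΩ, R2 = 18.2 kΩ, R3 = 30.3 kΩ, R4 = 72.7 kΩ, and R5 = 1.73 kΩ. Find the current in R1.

I ≈ 7.93 mA

ΣG = 1/5.49 + 1/18.2 + 1/30.3 + 1/72.7 + 1/1.73 = 0.8619.
By the current-divider rule, I = I_total · G_k/ΣG = 37.5 × 0.2113 = 7.925 mA.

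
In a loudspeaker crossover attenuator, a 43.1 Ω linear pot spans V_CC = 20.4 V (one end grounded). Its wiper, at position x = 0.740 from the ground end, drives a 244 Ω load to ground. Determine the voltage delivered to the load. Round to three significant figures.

The pot divides into 11.21 Ω above the wiper and 31.89 Ω below.
Lower segment in parallel with the load: 31.89 ‖ 244 = 28.21 Ω.
Then V_out = V_CC · 28.21/(11.21 + 28.21) = 14.60 V.
(Unloaded: V_out = x·V_CC = 15.1 V.)

V_out ≈ 14.6 V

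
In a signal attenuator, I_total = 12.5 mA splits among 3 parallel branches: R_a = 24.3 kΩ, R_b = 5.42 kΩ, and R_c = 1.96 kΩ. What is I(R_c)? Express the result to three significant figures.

Total conductance ΣG = 1/24.3 + 1/5.42 + 1/1.96 = 0.7359 (units of 1/kΩ).
By the current-divider rule, I = I_total · G_k/ΣG = 12.5 × 0.6933 = 8.667 mA.

I ≈ 8.67 mA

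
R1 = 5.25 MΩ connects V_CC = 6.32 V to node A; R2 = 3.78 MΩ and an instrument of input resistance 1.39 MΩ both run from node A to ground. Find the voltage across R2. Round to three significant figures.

V_out ≈ 1.02 V

First combine the lower leg with the load: R2 ‖ R_L = 1.016 MΩ.
Now apply the divider: V_out = 6.32 × 0.1622 = 1.025 V.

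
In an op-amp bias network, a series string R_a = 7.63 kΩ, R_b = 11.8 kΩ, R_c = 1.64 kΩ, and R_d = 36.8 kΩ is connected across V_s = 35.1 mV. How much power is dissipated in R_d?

ΣR = 57.87 kΩ → I = 35.1/57.87 = 0.6065 µA.
P(R_d) = I²·R_d = (0.6065)² × 36.8 = 13.54 nW.

P ≈ 13.5 nW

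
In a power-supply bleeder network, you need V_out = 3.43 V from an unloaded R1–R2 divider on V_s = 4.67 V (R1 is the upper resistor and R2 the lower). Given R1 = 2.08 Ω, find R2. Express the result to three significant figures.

The divider ratio is R2/(R1+R2) = 3.43/4.67 = 0.7345.
Rearranging, R2 = R1·k/(1−k) = 2.08 × 2.766 = 5.754 Ω.

R2 ≈ 5.75 Ω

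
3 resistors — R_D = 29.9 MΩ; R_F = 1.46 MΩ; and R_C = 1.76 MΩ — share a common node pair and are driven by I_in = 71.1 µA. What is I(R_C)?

I ≈ 31.4 µA

Conductances: ΣG = 1/29.9 + 1/1.46 + 1/1.76 = 1.287 (1/MΩ).
R_C takes the fraction G_k/ΣG = 0.5682/1.287 = 0.4416, so I = 71.1 × 0.4416 = 31.40 µA.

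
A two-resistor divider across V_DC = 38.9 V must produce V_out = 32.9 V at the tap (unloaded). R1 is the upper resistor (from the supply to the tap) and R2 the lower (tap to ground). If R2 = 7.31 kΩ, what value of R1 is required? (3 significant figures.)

R1 ≈ 1.33 kΩ

V_out/V_DC = R2/(R1+R2) = 0.8458.
So R1 = R2 · (V_DC/V_out − 1) = 7.31 × (38.9/32.9 − 1) = 7.31 × 0.1824 = 1.333 kΩ.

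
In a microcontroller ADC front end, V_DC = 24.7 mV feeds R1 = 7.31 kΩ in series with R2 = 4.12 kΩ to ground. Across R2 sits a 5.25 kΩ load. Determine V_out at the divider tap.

V_out ≈ 5.93 mV

The load sits in parallel with R2, giving an effective lower resistance R2' = R2·R_L/(R2+R_L) = 2.308 kΩ.
Now apply the divider: V_out = 24.7 × 0.2400 = 5.928 mV.
(Unloaded it would be 8.90 mV; the load pulls it down.)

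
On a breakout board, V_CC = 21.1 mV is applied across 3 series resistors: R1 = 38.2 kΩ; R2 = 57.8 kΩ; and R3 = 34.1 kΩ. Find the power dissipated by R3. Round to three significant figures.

ΣR = 130.1 kΩ → I = 21.1/130.1 = 0.1622 µA.
P(R3) = I²·R3 = (0.1622)² × 34.1 = 0.8969 nW.

P ≈ 0.897 nW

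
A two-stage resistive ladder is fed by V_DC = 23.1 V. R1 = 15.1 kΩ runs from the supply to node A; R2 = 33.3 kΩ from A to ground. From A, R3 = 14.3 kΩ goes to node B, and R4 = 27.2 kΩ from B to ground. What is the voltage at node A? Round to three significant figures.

V_A ≈ 12.7 V

Node A sees R2 in parallel with the series input of stage 2, R3 + R4 = 41.50 kΩ.
Effective lower resistance at A: R2 ‖ 41.50 = 18.48 kΩ.
So V_A = 23.1 × 0.5503 = 12.71 V.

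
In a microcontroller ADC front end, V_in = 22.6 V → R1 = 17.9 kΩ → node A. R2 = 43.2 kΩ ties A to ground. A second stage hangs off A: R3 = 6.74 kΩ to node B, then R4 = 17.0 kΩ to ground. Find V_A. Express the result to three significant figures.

The second stage (R3 + R4 = 23.74 kΩ) loads node A in parallel with R2.
R2 ‖ (R3+R4) = 15.32 kΩ.
V_A = 22.6 × 15.32/(17.9 + 15.32) = 10.42 V.

V_A ≈ 10.4 V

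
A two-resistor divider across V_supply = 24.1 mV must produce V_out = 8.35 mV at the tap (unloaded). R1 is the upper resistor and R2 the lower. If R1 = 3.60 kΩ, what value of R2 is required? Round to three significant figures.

R2 ≈ 1.91 kΩ

V_out/V_supply = R2/(R1+R2) = 0.3465.
Rearranging, R2 = R1·k/(1−k) = 3.60 × 0.5302 = 1.909 kΩ.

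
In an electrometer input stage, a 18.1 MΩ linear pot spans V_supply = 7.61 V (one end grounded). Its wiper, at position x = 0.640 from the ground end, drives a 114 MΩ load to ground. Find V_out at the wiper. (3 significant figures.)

V_out ≈ 4.70 V

Split the track: R_lower = x·R_p = 11.58 MΩ, R_upper = (1−x)·R_p = 6.516 MΩ.
Lower segment in parallel with the load: 11.58 ‖ 114 = 10.52 MΩ.
V_out = 7.61 × 10.52/(6.516 + 10.52) = 4.699 V.
(Unloaded: V_out = x·V_supply = 4.87 V.)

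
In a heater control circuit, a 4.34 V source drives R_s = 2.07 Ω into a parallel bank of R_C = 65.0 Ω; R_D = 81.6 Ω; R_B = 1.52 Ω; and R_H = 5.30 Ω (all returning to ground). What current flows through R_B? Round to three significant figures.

Equivalent of the parallel group: R_p = 1.144 Ω.
V_A = 4.34 × 1.144/3.214 = 1.545 V.
I(R_B) = V_A / R_B = 1.545/1.52 = 1.016 A.

I ≈ 1.02 A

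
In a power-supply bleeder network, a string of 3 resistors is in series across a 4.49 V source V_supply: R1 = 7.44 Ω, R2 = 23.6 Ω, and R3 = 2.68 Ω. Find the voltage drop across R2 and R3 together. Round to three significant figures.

V ≈ 3.50 V

ΣR = 7.44 + 23.6 + 2.68 = 33.72 Ω.
R_{R2..R3} = 23.6 + 2.68 = 26.28 Ω.
Voltage divider: V = V_supply · (26.28 / 33.72) = 4.49 × 0.7794 = 3.499 V.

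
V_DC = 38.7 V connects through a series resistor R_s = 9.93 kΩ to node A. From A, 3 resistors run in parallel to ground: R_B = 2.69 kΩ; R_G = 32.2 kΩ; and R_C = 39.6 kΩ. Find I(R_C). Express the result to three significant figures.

Equivalent of the parallel group: R_p = 2.336 kΩ.
V_A = 38.7 × 2.336/12.27 = 7.371 V.
I(R_C) = V_A / R_C = 7.371/39.6 = 0.1861 mA.

I ≈ 0.186 mA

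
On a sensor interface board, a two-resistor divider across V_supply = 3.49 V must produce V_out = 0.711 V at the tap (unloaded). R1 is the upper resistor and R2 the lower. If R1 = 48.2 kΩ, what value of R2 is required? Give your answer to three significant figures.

R2 ≈ 12.3 kΩ

The divider ratio is R2/(R1+R2) = 0.711/3.49 = 0.2037.
Rearranging, R2 = R1·k/(1−k) = 48.2 × 0.2558 = 12.33 kΩ.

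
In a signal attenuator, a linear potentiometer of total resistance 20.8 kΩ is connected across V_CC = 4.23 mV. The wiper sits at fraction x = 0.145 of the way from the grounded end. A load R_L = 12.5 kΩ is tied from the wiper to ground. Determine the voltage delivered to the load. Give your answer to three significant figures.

V_out ≈ 0.508 mV

Split the track: R_lower = x·R_p = 3.016 kΩ, R_upper = (1−x)·R_p = 17.78 kΩ.
R_L loads the lower segment: effective lower R = 2.430 kΩ.
Then V_out = V_CC · 2.430/(17.78 + 2.430) = 0.5085 mV.
(Unloaded: V_out = x·V_CC = 0.613 mV.)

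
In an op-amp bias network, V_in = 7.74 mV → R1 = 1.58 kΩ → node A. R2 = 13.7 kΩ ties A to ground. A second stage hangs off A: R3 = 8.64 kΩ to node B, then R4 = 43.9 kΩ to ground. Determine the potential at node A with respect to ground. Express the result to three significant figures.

V_A ≈ 6.76 mV

Node A sees R2 in parallel with the series input of stage 2, R3 + R4 = 52.54 kΩ.
Effective lower resistance at A: R2 ‖ 52.54 = 10.87 kΩ.
First divider: V_A = V_in · 10.87/(1.58 + 10.87) = 6.757 mV.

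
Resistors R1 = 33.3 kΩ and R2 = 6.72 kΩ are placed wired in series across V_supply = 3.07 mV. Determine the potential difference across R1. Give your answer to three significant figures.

V ≈ 2.55 mV

ΣR = 33.3 + 6.72 = 40.02 kΩ.
By the voltage-divider rule, V = 3.07 × 33.30/40.02 = 2.554 mV.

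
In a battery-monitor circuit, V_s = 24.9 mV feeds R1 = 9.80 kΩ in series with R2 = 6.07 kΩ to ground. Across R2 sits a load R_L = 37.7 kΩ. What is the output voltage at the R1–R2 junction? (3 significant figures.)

V_out ≈ 8.66 mV

R2 ‖ R_L = (6.07 × 37.7)/(6.07 + 37.7) = 5.228 kΩ.
Then V_out = V_s · R2'/(R1 + R2') = 24.9 × 5.228/15.03 = 8.663 mV.
(Unloaded it would be 9.52 mV; the load pulls it down.)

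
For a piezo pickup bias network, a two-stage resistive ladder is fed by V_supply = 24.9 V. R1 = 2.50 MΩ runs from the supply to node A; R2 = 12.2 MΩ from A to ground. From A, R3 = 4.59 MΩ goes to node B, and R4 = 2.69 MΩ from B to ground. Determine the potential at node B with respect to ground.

V_B ≈ 5.94 V

Looking into the second stage from A: R3 + R4 = 7.280 MΩ appears in parallel with R2.
Effective lower resistance at A: R2 ‖ 7.280 = 4.559 MΩ.
First divider: V_A = V_supply · 4.559/(2.50 + 4.559) = 16.08 V.
Stage 2 is unloaded, so V_B = V_A · R4/(R3+R4) = 16.08 × 2.69/7.280 = 5.942 V.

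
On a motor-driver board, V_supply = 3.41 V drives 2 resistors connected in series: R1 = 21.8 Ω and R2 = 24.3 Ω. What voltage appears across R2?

ΣR = 21.8 + 24.3 = 46.10 Ω.
Voltage divider: V = V_supply · (24.30 / 46.10) = 3.41 × 0.5271 = 1.797 V.

V ≈ 1.80 V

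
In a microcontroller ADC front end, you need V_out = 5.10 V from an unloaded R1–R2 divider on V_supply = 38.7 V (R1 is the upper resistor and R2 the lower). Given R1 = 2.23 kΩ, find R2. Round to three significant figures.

V_out/V_supply = R2/(R1+R2) = 0.1318.
Rearranging, R2 = R1·k/(1−k) = 2.23 × 0.1518 = 0.3385 kΩ.

R2 ≈ 0.338 kΩ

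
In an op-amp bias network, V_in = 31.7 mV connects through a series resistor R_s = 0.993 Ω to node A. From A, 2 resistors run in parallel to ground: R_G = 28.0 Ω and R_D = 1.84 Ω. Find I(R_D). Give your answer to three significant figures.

Equivalent of the parallel group: R_p = 1.727 Ω.
Node voltage V_A = V_in · R_p/(R_s + R_p) = 31.7 × 0.6349 = 20.13 mV.
I(R_D) = V_A / R_D = 20.13/1.84 = 10.94 mA.

I ≈ 10.9 mA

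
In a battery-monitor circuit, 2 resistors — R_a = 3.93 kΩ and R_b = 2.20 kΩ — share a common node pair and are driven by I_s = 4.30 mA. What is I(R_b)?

I ≈ 2.76 mA

With just two branches, the current splits inversely with resistance.
I(R_b) = 4.30 × 3.93/(3.93 + 2.20) = 4.30 × 0.6411 = 2.757 mA.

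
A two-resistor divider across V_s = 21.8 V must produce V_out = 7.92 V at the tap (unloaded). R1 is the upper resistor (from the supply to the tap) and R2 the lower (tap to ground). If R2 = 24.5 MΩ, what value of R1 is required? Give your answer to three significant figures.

R1 ≈ 42.9 MΩ

Required fraction k = V_out/V_s = 0.3633.
So R1 = R2 · (V_s/V_out − 1) = 24.5 × (21.8/7.92 − 1) = 24.5 × 1.753 = 42.94 MΩ.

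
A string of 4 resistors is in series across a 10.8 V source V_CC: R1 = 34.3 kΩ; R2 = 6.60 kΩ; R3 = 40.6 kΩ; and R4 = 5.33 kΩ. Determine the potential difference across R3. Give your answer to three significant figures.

ΣR = 34.3 + 6.60 + 40.6 + 5.33 = 86.83 kΩ.
V = V_CC · R/ΣR = 10.8 × 0.4676 = 5.050 V.

V ≈ 5.05 V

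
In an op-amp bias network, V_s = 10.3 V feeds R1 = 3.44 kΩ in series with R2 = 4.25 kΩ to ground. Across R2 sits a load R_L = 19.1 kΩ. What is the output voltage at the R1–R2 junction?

V_out ≈ 5.18 V

R2 ‖ R_L = (4.25 × 19.1)/(4.25 + 19.1) = 3.476 kΩ.
Now apply the divider: V_out = 10.3 × 0.5026 = 5.177 V.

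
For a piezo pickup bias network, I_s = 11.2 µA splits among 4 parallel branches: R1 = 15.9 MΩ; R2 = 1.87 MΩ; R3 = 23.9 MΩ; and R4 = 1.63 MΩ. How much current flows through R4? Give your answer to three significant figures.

ΣG = 1/15.9 + 1/1.87 + 1/23.9 + 1/1.63 = 1.253.
By the current-divider rule, I = I_s · G_k/ΣG = 11.2 × 0.4896 = 5.484 µA.

I ≈ 5.48 µA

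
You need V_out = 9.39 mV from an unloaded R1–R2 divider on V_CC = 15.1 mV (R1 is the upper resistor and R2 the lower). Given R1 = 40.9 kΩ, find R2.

V_out/V_CC = R2/(R1+R2) = 0.6219.
R2 = R1 · 0.6219/(1 − 0.6219) = 67.26 kΩ.

R2 ≈ 67.3 kΩ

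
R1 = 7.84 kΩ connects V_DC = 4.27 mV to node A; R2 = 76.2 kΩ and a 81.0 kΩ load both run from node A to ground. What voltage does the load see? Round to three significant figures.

V_out ≈ 3.56 mV

First combine the lower leg with the load: R2 ‖ R_L = 39.26 kΩ.
Now apply the divider: V_out = 4.27 × 0.8336 = 3.559 mV.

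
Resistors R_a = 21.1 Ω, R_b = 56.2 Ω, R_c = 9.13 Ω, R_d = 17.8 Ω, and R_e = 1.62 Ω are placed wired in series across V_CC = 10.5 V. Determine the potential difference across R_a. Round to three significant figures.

V ≈ 2.09 V

ΣR = 21.1 + 56.2 + 9.13 + 17.8 + 1.62 = 105.9 Ω.
Voltage divider: V = V_CC · (21.10 / 105.9) = 10.5 × 0.1993 = 2.093 V.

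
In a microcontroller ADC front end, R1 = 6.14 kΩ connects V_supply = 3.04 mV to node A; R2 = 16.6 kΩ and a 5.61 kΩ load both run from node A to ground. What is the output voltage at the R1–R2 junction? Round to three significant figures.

The load sits in parallel with R2, giving an effective lower resistance R2' = R2·R_L/(R2+R_L) = 4.193 kΩ.
Then V_out = V_supply · R2'/(R1 + R2') = 3.04 × 4.193/10.33 = 1.234 mV.

V_out ≈ 1.23 mV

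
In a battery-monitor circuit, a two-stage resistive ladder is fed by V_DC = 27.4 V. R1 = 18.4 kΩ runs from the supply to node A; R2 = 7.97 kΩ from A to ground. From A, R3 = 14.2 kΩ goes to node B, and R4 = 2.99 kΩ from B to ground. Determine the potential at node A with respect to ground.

V_A ≈ 6.26 V

Looking into the second stage from A: R3 + R4 = 17.19 kΩ appears in parallel with R2.
Effective lower resistance at A: R2 ‖ 17.19 = 5.445 kΩ.
V_A = 27.4 × 5.445/(18.4 + 5.445) = 6.257 V.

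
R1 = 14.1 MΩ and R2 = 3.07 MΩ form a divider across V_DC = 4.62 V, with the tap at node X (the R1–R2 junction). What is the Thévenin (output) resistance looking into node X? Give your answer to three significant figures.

R_th ≈ 2.52 MΩ

Zeroing V_DC shorts the top of R1 to ground, so R_th = R1 ‖ R2 = 2.521 MΩ.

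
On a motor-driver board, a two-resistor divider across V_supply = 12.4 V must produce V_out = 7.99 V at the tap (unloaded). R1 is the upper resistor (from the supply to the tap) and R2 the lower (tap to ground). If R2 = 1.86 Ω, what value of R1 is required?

V_out/V_supply = R2/(R1+R2) = 0.6444.
So R1 = R2 · (V_supply/V_out − 1) = 1.86 × (12.4/7.99 − 1) = 1.86 × 0.5519 = 1.027 Ω.

R1 ≈ 1.03 Ω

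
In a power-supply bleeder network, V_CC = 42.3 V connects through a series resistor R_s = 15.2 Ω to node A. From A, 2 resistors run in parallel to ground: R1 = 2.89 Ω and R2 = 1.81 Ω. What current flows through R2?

I ≈ 1.59 A

Parallel bank: R_p = 1/(1/2.89 + 1/1.81) = 1.113 Ω.
V_A = 42.3 × 1.113/16.31 = 2.886 V.
Branch current I = V_A/R2 = 2.886/1.81 = 1.594 A.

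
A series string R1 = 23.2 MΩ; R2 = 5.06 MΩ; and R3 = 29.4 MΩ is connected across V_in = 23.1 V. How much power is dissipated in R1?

P ≈ 3.72 µW

ΣR = 57.66 MΩ → I = 23.1/57.66 = 0.4006 µA.
V(R1) = I·R = 9.294 V; P = V·I = 9.294 × 0.4006 = 3.724 µW.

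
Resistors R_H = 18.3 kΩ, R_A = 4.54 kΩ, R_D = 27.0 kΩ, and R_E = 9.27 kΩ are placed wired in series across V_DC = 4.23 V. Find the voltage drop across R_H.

V ≈ 1.31 V

Series total: ΣR = 18.3 + 4.54 + 27.0 + 9.27 = 59.11 kΩ.
V = V_DC · R/ΣR = 4.23 × 0.3096 = 1.310 V.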